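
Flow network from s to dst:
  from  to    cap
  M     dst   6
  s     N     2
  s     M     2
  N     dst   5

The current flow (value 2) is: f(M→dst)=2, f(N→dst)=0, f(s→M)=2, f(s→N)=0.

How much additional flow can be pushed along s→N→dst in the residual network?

2

Residual capacities along the path: s→N: 2, N→dst: 5.
Minimum is 2.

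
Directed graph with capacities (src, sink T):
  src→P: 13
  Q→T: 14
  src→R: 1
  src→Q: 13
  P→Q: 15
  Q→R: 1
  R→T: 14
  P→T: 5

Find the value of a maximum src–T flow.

21

Augment src→P→T: bottleneck 5. Total 5.
Augment src→Q→T: bottleneck 13. Total 18.
Augment src→R→T: bottleneck 1. Total 19.
Augment src→P→Q→T: bottleneck 1. Total 20.
Augment src→P→Q→R→T: bottleneck 1. Total 21.
No augmenting path remains in the residual graph.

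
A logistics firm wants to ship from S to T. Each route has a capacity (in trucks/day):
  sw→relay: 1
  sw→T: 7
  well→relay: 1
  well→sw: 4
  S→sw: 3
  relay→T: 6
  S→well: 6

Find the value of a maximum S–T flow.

8

Augment S→sw→T: bottleneck 3. Total 3.
Augment S→well→sw→T: bottleneck 4. Total 7.
Augment S→well→relay→T: bottleneck 1. Total 8.
No augmenting path remains in the residual graph.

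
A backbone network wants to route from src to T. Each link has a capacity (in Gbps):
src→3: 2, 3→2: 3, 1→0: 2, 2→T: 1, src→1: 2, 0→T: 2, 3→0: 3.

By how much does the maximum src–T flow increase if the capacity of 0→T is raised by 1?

Original max flow = 3.
After raising cap(0→T), augmenting paths through that edge carry 1 more unit.
New max flow = 4. Increase = 1.

1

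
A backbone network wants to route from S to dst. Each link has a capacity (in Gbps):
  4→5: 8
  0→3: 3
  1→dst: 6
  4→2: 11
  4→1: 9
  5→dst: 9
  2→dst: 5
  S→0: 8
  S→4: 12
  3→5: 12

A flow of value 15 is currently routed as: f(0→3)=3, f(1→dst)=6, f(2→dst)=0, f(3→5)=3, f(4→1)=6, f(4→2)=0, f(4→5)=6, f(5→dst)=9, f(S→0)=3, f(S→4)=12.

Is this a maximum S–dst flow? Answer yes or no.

Yes

Residual reachable from S: {0, S}; dst is not reachable.
Saturated cut: S→4, 0→3 with total capacity 15 = current flow value. Flow is maximum.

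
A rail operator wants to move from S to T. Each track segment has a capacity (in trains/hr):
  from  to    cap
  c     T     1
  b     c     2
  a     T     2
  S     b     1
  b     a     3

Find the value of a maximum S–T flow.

1

Augment S→b→a→T: bottleneck 1. Total 1.
No augmenting path remains in the residual graph.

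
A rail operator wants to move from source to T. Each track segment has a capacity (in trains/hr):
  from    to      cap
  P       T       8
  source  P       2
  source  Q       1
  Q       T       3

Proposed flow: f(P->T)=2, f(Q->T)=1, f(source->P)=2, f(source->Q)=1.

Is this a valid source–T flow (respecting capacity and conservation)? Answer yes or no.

Every edge has 0 ≤ f(e) ≤ cap(e).
At each intermediate node, inflow equals outflow.

Yes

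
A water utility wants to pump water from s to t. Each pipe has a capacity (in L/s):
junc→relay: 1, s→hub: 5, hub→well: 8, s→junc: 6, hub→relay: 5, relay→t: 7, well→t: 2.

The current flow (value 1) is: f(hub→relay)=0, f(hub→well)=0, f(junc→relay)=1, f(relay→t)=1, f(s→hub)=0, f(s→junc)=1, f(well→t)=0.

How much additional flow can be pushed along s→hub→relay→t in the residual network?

Residual capacities along the path: s→hub: 5, hub→relay: 5, relay→t: 6.
Minimum is 5.

5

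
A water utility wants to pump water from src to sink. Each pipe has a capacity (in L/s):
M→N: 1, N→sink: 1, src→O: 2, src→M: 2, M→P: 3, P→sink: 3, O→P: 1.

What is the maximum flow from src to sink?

3

Augment src→O→P→sink: bottleneck 1. Total 1.
Augment src→M→P→sink: bottleneck 2. Total 3.
No augmenting path remains in the residual graph.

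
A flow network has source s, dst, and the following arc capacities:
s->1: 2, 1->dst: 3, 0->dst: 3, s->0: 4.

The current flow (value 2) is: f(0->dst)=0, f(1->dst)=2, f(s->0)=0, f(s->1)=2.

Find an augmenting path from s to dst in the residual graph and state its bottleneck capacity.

s->0->dst, bottleneck 3

Residual along s->0->dst: s->0: 4, 0->dst: 3.
Bottleneck = min = 3.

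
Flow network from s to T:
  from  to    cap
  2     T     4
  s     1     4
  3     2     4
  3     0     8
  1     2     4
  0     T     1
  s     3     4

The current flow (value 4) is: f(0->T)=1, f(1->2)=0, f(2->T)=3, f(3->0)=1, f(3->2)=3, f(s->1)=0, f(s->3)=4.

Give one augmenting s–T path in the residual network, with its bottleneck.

s->1->2->T, bottleneck 1

Residual along s->1->2->T: s->1: 4, 1->2: 4, 2->T: 1.
Bottleneck = min = 1.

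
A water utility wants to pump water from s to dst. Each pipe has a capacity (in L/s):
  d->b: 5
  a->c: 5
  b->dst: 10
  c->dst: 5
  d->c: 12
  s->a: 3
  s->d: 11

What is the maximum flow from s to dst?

10

Augment s->d->b->dst: bottleneck 5. Total 5.
Augment s->d->c->dst: bottleneck 5. Total 10.
No augmenting path remains in the residual graph.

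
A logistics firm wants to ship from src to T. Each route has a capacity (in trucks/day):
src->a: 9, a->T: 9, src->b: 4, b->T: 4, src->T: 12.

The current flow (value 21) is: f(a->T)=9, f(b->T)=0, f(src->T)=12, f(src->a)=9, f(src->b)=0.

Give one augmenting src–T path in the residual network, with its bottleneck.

src->b->T, bottleneck 4

Residual along src->b->T: src->b: 4, b->T: 4.
Bottleneck = min = 4.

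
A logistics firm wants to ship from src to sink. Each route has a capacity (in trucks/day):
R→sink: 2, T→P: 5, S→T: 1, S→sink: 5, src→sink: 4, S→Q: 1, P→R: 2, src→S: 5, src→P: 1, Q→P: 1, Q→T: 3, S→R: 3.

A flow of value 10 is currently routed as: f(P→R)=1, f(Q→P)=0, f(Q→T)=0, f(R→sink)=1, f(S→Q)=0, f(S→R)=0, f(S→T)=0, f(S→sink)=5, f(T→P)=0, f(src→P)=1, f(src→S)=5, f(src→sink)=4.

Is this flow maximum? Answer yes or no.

Residual reachable from src: {src}; sink is not reachable.
Saturated cut: src→S, src→P, src→sink with total capacity 10 = current flow value. Flow is maximum.

Yes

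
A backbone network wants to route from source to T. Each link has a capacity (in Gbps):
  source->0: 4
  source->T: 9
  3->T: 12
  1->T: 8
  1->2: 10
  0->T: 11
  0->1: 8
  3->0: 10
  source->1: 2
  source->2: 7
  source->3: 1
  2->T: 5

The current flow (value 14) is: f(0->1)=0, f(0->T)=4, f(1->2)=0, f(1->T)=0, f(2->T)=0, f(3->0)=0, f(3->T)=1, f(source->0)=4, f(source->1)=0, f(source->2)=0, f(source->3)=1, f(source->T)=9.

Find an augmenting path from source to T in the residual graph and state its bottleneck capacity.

source->1->T, bottleneck 2

Residual along source->1->T: source->1: 2, 1->T: 8.
Bottleneck = min = 2.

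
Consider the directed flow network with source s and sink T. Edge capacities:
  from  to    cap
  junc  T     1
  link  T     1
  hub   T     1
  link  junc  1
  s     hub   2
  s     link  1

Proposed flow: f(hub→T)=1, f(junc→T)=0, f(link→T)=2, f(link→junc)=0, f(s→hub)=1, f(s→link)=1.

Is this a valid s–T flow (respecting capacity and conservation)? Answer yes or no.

Capacity violated on link→T: flow 2 > capacity 1.

No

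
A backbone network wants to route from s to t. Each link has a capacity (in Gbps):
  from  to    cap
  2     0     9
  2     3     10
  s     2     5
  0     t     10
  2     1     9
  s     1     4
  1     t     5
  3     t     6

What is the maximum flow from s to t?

9

Augment s->1->t: bottleneck 4. Total 4.
Augment s->2->0->t: bottleneck 5. Total 9.
No augmenting path remains in the residual graph.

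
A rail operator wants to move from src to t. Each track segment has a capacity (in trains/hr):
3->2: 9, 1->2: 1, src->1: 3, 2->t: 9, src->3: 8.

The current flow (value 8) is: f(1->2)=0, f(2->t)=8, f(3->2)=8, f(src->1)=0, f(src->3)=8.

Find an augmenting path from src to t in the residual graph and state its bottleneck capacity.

src->1->2->t, bottleneck 1

Residual along src->1->2->t: src->1: 3, 1->2: 1, 2->t: 1.
Bottleneck = min = 1.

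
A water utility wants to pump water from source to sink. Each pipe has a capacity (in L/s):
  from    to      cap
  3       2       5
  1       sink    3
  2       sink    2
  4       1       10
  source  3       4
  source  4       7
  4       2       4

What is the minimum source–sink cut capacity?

5

Max flow = 5 (via 2 augmenting paths).
In the residual at optimum, the set reachable from source is {1, 2, 3, 4, source}.
Cut edges: 2->sink (cap 2), 1->sink (cap 3). Sum = 5.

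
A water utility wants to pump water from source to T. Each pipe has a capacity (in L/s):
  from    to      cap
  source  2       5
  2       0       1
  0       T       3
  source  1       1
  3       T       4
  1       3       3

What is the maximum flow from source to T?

Augment source→1→3→T: bottleneck 1. Total 1.
Augment source→2→0→T: bottleneck 1. Total 2.
No augmenting path remains in the residual graph.

2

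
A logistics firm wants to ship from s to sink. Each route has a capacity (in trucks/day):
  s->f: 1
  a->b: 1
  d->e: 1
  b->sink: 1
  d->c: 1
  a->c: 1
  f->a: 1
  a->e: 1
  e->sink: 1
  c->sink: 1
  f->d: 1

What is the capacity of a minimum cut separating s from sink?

Max flow = 1 (via 1 augmenting path).
In the residual at optimum, the set reachable from s is {s}.
Cut edges: s->f (cap 1). Sum = 1.

1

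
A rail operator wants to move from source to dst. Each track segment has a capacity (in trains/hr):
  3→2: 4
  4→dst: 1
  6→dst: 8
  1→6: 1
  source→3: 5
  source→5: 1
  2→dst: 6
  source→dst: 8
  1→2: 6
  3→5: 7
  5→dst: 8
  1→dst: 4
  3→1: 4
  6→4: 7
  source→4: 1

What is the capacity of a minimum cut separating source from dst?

15

Max flow = 15 (via 4 augmenting paths).
In the residual at optimum, the set reachable from source is {source}.
Cut edges: source→3 (cap 5), source→5 (cap 1), source→4 (cap 1), source→dst (cap 8). Sum = 15.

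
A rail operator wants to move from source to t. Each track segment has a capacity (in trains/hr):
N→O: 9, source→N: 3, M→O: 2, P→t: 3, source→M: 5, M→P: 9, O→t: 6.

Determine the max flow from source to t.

8

Augment source→M→P→t: bottleneck 3. Total 3.
Augment source→M→O→t: bottleneck 2. Total 5.
Augment source→N→O→t: bottleneck 3. Total 8.
No augmenting path remains in the residual graph.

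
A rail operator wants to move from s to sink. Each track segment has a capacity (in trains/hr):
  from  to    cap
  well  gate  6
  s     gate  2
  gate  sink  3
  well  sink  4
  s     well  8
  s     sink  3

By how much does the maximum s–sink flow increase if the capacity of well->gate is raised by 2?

Original max flow = 10.
Edge well->gate does not cross the min cut (source side {gate, s, well}), so extra capacity there cannot help.
New max flow = 10. Increase = 0.

0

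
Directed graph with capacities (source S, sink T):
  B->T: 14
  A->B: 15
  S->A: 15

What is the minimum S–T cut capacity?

Max flow = 14 (via 1 augmenting path).
In the residual at optimum, the set reachable from S is {A, B, S}.
Cut edges: B->T (cap 14). Sum = 14.

14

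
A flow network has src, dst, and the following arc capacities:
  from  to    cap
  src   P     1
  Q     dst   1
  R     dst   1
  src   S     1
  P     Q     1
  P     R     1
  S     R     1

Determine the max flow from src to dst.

2

Augment src→P→Q→dst: bottleneck 1. Total 1.
Augment src→S→R→dst: bottleneck 1. Total 2.
No augmenting path remains in the residual graph.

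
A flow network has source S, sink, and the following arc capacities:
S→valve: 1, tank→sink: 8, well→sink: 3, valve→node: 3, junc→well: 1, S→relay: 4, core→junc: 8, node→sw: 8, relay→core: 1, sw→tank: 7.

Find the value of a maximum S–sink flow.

Augment S→relay→core→junc→well→sink: bottleneck 1. Total 1.
Augment S→valve→node→sw→tank→sink: bottleneck 1. Total 2.
No augmenting path remains in the residual graph.

2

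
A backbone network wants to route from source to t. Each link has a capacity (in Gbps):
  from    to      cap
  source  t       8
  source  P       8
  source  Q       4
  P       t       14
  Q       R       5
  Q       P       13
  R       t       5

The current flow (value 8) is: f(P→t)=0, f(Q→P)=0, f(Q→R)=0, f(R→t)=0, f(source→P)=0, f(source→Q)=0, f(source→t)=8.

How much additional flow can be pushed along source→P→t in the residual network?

Residual capacities along the path: source→P: 8, P→t: 14.
Minimum is 8.

8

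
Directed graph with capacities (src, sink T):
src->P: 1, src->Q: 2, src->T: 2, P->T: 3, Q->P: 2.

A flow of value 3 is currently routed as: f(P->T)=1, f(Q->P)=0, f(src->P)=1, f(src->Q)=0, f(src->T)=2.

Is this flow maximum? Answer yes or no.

No

Residual path src->Q->P->T has bottleneck 2 > 0.
Pushing 2 along it raises the flow to 5, so the given flow is not maximum.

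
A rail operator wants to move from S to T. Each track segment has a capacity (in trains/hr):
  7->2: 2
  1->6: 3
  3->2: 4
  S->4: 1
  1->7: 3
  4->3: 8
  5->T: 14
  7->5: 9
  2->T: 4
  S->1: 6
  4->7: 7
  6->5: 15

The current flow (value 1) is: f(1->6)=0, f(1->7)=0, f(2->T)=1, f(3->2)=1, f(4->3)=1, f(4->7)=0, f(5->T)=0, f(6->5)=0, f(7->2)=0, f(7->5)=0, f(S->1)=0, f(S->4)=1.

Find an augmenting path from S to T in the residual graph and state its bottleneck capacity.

S->1->7->2->T, bottleneck 2

Residual along S->1->7->2->T: S->1: 6, 1->7: 3, 7->2: 2, 2->T: 3.
Bottleneck = min = 2.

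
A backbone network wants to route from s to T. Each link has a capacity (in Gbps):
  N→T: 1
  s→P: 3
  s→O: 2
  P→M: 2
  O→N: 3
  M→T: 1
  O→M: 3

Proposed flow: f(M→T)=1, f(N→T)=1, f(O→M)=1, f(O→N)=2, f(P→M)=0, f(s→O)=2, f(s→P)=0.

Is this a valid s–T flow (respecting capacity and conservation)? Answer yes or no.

No

Conservation fails at O: inflow 2 ≠ outflow 3.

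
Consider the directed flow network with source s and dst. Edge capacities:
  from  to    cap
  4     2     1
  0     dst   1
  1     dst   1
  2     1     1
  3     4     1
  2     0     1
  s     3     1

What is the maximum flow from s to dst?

1

Augment s->3->4->2->1->dst: bottleneck 1. Total 1.
No augmenting path remains in the residual graph.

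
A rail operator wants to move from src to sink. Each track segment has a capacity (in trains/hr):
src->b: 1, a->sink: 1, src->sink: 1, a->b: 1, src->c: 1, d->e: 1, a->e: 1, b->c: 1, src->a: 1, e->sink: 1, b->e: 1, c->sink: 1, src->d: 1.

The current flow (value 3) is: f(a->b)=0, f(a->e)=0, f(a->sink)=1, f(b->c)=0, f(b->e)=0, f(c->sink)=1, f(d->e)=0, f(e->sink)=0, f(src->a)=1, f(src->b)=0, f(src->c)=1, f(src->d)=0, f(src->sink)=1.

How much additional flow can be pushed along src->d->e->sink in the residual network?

1

Residual capacities along the path: src->d: 1, d->e: 1, e->sink: 1.
Minimum is 1.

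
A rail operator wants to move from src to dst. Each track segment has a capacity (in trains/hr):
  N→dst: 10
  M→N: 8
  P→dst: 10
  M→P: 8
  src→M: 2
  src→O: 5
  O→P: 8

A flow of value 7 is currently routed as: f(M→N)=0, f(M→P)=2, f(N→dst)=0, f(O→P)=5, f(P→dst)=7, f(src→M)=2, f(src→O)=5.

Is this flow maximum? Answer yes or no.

Yes

Residual reachable from src: {src}; dst is not reachable.
Saturated cut: src→O, src→M with total capacity 7 = current flow value. Flow is maximum.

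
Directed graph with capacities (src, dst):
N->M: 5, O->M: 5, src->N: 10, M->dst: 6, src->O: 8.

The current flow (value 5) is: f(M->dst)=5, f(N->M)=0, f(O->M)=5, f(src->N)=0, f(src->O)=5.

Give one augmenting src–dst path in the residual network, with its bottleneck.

src->N->M->dst, bottleneck 1

Residual along src->N->M->dst: src->N: 10, N->M: 5, M->dst: 1.
Bottleneck = min = 1.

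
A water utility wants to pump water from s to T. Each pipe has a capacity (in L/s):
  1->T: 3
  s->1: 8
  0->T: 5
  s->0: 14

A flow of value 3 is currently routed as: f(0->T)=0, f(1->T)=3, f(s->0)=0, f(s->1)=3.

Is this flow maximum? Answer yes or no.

No

Residual path s->0->T has bottleneck 5 > 0.
Pushing 5 along it raises the flow to 8, so the given flow is not maximum.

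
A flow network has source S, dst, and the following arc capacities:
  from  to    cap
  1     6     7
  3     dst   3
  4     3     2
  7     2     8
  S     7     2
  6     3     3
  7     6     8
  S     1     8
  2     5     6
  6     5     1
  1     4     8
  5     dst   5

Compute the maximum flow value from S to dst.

Augment S→7→2→5→dst: bottleneck 2. Total 2.
Augment S→1→6→5→dst: bottleneck 1. Total 3.
Augment S→1→6→3→dst: bottleneck 3. Total 6.
No augmenting path remains in the residual graph.

6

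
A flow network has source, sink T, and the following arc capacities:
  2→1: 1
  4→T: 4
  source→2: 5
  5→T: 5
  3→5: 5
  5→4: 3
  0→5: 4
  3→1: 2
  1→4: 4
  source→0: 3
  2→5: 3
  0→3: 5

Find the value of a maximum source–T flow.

Augment source→0→5→T: bottleneck 3. Total 3.
Augment source→2→5→T: bottleneck 2. Total 5.
Augment source→2→1→4→T: bottleneck 1. Total 6.
Augment source→2→5→4→T: bottleneck 1. Total 7.
No augmenting path remains in the residual graph.

7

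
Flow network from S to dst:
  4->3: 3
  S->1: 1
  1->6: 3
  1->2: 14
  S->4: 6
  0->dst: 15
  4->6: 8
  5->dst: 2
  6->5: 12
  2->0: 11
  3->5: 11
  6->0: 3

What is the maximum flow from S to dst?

6

Augment S->4->3->5->dst: bottleneck 2. Total 2.
Augment S->4->6->0->dst: bottleneck 3. Total 5.
Augment S->1->2->0->dst: bottleneck 1. Total 6.
No augmenting path remains in the residual graph.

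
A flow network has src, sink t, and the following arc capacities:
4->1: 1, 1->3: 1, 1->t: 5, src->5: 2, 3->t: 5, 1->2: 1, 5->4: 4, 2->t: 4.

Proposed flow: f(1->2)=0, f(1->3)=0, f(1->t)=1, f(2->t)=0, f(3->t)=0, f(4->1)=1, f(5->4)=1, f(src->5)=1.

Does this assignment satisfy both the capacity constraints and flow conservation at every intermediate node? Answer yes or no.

Every edge has 0 ≤ f(e) ≤ cap(e).
At each intermediate node, inflow equals outflow.

Yes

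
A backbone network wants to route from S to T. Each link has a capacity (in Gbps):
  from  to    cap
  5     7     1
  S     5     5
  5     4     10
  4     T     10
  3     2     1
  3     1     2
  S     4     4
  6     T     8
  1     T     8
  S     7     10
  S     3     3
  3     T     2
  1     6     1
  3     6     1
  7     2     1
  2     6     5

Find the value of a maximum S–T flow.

Augment S->3->T: bottleneck 2. Total 2.
Augment S->4->T: bottleneck 4. Total 6.
Augment S->5->4->T: bottleneck 5. Total 11.
Augment S->3->1->T: bottleneck 1. Total 12.
Augment S->7->2->6->T: bottleneck 1. Total 13.
No augmenting path remains in the residual graph.

13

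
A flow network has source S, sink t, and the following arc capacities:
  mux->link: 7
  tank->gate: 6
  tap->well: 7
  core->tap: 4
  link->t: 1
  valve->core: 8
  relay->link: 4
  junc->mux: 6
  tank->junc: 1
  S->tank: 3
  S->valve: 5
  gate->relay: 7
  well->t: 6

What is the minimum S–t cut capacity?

Max flow = 5 (via 2 augmenting paths).
In the residual at optimum, the set reachable from S is {S, core, gate, junc, link, mux, relay, tank, valve}.
Cut edges: core->tap (cap 4), link->t (cap 1). Sum = 5.

5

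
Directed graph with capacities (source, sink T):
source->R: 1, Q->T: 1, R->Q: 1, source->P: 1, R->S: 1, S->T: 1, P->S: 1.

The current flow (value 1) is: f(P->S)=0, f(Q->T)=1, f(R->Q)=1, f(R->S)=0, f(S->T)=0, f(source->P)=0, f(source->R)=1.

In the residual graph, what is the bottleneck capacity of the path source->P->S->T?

1

Residual capacities along the path: source->P: 1, P->S: 1, S->T: 1.
Minimum is 1.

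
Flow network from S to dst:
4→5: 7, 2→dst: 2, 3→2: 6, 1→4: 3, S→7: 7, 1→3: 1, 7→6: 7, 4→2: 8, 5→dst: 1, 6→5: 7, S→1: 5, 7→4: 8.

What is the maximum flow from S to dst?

3

Augment S→1→3→2→dst: bottleneck 1. Total 1.
Augment S→1→4→2→dst: bottleneck 1. Total 2.
Augment S→1→4→5→dst: bottleneck 1. Total 3.
No augmenting path remains in the residual graph.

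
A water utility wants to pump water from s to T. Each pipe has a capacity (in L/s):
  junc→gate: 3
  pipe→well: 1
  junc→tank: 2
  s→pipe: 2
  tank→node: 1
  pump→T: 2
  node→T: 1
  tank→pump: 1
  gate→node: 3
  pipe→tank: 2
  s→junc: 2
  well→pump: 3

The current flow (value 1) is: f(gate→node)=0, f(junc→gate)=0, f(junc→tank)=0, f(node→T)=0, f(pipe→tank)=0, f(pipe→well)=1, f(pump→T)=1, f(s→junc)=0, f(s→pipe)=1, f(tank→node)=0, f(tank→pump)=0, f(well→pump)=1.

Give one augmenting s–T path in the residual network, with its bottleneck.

s→pipe→tank→pump→T, bottleneck 1

Residual along s→pipe→tank→pump→T: s→pipe: 1, pipe→tank: 2, tank→pump: 1, pump→T: 1.
Bottleneck = min = 1.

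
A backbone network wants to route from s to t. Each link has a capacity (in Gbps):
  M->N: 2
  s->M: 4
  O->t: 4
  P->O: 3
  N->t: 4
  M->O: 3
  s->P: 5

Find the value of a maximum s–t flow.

6

Augment s->M->N->t: bottleneck 2. Total 2.
Augment s->M->O->t: bottleneck 2. Total 4.
Augment s->P->O->t: bottleneck 2. Total 6.
No augmenting path remains in the residual graph.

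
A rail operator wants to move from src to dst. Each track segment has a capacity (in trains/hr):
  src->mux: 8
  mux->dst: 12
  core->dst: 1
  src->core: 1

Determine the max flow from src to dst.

9

Augment src->mux->dst: bottleneck 8. Total 8.
Augment src->core->dst: bottleneck 1. Total 9.
No augmenting path remains in the residual graph.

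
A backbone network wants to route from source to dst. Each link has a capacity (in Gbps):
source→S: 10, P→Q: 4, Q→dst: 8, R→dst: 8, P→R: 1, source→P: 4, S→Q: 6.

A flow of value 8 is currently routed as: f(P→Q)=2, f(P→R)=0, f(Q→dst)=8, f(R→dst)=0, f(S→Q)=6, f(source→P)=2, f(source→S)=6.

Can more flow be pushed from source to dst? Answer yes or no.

Residual path source→P→R→dst has bottleneck 1 > 0.
Pushing 1 along it raises the flow to 9, so the given flow is not maximum.

Yes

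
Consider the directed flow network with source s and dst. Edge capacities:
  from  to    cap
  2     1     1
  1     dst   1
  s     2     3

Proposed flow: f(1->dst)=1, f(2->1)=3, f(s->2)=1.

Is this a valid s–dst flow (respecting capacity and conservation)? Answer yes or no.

No

Capacity violated on 2->1: flow 3 > capacity 1.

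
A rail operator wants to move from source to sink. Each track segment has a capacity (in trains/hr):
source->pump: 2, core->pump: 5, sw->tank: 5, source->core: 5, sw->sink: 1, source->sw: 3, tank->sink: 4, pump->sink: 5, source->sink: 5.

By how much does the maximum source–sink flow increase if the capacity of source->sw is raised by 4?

2

Original max flow = 13.
After raising cap(source->sw), augmenting paths through that edge carry 2 more units.
New max flow = 15. Increase = 2.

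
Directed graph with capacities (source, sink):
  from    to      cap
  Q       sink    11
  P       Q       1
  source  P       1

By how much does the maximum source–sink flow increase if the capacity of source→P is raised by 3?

0

Original max flow = 1.
Even with extra capacity on source→P, another cut of capacity 1 remains binding.
New max flow = 1. Increase = 0.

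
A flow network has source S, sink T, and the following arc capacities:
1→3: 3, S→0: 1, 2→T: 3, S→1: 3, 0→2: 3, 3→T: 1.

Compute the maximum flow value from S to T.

2

Augment S→0→2→T: bottleneck 1. Total 1.
Augment S→1→3→T: bottleneck 1. Total 2.
No augmenting path remains in the residual graph.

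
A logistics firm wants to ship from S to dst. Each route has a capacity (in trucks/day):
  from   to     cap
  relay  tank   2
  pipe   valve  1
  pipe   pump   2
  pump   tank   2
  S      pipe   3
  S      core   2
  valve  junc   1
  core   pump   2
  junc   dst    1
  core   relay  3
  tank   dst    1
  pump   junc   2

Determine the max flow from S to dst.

Augment S->core->relay->tank->dst: bottleneck 1. Total 1.
Augment S->core->pump->junc->dst: bottleneck 1. Total 2.
No augmenting path remains in the residual graph.

2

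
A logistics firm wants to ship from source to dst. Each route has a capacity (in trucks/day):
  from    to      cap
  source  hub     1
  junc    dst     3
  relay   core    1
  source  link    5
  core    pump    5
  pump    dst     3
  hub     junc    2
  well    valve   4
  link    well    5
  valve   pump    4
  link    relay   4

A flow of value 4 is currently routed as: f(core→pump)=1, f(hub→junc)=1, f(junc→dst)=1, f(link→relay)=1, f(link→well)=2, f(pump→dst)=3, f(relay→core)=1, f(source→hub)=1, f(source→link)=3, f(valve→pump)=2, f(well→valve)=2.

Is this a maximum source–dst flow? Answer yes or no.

Residual reachable from source: {core, link, pump, relay, source, valve, well}; dst is not reachable.
Saturated cut: source→hub, pump→dst with total capacity 4 = current flow value. Flow is maximum.

Yes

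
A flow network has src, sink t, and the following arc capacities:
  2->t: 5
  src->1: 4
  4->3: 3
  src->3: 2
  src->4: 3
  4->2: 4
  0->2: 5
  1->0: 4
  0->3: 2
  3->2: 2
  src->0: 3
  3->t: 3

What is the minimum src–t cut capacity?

Max flow = 8 (via 4 augmenting paths).
In the residual at optimum, the set reachable from src is {0, 1, 2, 3, 4, src}.
Cut edges: 3->t (cap 3), 2->t (cap 5). Sum = 8.

8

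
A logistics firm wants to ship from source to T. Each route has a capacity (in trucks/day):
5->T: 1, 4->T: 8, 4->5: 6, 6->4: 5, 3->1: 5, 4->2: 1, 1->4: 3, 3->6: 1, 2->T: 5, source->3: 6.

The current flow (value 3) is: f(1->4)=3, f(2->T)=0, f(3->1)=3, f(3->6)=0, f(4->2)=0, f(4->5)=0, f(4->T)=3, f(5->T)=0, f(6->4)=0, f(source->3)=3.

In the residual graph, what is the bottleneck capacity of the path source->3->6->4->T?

1

Residual capacities along the path: source->3: 3, 3->6: 1, 6->4: 5, 4->T: 5.
Minimum is 1.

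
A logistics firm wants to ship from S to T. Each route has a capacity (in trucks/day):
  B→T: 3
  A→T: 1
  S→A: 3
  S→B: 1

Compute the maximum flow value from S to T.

2

Augment S→A→T: bottleneck 1. Total 1.
Augment S→B→T: bottleneck 1. Total 2.
No augmenting path remains in the residual graph.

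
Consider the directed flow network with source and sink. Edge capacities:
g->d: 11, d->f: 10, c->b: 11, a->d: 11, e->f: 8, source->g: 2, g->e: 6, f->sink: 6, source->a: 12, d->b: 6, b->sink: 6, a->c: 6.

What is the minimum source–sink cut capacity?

Max flow = 12 (via 3 augmenting paths).
In the residual at optimum, the set reachable from source is {a, b, c, d, e, f, g, source}.
Cut edges: f->sink (cap 6), b->sink (cap 6). Sum = 12.

12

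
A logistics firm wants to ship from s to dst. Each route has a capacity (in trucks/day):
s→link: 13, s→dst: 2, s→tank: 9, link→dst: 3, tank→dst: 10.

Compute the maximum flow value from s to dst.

14

Augment s→dst: bottleneck 2. Total 2.
Augment s→link→dst: bottleneck 3. Total 5.
Augment s→tank→dst: bottleneck 9. Total 14.
No augmenting path remains in the residual graph.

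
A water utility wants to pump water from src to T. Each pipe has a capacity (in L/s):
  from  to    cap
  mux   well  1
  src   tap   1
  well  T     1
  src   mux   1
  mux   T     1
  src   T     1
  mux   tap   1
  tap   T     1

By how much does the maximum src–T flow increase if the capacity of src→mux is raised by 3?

Original max flow = 3.
After raising cap(src→mux), augmenting paths through that edge carry 1 more unit.
New max flow = 4. Increase = 1.

1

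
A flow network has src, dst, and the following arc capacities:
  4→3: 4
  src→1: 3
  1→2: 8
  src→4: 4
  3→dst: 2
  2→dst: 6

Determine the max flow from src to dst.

5

Augment src→1→2→dst: bottleneck 3. Total 3.
Augment src→4→3→dst: bottleneck 2. Total 5.
No augmenting path remains in the residual graph.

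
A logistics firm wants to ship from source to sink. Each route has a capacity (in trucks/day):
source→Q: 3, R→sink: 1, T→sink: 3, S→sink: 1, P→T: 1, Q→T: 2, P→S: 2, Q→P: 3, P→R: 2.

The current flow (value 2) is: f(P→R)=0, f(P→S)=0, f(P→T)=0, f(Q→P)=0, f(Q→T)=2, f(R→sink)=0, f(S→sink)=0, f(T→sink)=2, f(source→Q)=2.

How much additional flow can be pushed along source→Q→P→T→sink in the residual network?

Residual capacities along the path: source→Q: 1, Q→P: 3, P→T: 1, T→sink: 1.
Minimum is 1.

1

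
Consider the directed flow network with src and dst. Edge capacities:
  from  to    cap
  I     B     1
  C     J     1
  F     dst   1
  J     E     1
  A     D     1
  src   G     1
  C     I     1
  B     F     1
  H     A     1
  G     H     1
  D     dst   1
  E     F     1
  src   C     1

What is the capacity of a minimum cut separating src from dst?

2

Max flow = 2 (via 2 augmenting paths).
In the residual at optimum, the set reachable from src is {src}.
Cut edges: src->C (cap 1), src->G (cap 1). Sum = 2.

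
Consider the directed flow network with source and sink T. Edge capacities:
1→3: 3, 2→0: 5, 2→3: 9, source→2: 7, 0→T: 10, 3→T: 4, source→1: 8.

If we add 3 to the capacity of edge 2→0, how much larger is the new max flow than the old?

Original max flow = 9.
After raising cap(2→0), augmenting paths through that edge carry 1 more unit.
New max flow = 10. Increase = 1.

1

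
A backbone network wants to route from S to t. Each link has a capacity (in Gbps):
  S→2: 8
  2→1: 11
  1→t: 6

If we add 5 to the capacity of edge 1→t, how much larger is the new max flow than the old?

Original max flow = 6.
After raising cap(1→t), augmenting paths through that edge carry 2 more units.
New max flow = 8. Increase = 2.

2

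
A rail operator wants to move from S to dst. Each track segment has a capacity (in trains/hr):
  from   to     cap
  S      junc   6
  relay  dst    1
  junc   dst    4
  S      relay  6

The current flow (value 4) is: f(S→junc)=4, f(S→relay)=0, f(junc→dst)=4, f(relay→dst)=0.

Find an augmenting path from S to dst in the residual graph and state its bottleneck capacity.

S→relay→dst, bottleneck 1

Residual along S→relay→dst: S→relay: 6, relay→dst: 1.
Bottleneck = min = 1.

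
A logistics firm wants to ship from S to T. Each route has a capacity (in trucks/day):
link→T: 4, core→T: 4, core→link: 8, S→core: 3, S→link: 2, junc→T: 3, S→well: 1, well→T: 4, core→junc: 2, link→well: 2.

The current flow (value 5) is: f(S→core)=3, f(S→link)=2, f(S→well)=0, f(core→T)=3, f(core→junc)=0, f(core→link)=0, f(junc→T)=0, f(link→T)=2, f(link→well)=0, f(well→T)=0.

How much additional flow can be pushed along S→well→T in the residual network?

1

Residual capacities along the path: S→well: 1, well→T: 4.
Minimum is 1.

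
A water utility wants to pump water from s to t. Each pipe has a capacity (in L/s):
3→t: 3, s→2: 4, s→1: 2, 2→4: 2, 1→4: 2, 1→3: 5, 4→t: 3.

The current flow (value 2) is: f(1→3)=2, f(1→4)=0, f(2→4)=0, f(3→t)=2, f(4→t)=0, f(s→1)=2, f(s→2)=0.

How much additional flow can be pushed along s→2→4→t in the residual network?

2

Residual capacities along the path: s→2: 4, 2→4: 2, 4→t: 3.
Minimum is 2.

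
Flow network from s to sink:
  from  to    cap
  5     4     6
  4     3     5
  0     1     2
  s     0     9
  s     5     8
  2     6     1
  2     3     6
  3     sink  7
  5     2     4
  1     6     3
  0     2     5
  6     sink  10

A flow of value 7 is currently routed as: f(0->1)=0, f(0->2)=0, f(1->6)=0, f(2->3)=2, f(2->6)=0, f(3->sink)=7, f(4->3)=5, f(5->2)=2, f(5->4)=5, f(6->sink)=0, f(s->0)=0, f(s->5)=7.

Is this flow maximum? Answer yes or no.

Residual path s->5->2->6->sink has bottleneck 1 > 0.
Pushing 1 along it raises the flow to 8, so the given flow is not maximum.

No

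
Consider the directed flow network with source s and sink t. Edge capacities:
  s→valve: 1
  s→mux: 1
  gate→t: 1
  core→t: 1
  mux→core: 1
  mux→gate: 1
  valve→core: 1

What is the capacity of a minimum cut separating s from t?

2

Max flow = 2 (via 2 augmenting paths).
In the residual at optimum, the set reachable from s is {s}.
Cut edges: s→mux (cap 1), s→valve (cap 1). Sum = 2.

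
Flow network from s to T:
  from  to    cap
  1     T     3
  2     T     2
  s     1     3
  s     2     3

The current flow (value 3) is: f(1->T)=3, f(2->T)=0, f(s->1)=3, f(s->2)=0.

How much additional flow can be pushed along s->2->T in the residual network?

2

Residual capacities along the path: s->2: 3, 2->T: 2.
Minimum is 2.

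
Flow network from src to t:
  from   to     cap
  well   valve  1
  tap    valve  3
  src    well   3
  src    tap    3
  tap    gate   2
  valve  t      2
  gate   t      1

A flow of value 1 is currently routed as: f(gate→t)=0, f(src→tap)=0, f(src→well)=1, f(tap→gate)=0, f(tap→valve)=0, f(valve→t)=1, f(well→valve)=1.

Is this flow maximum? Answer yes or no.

No

Residual path src→tap→valve→t has bottleneck 1 > 0.
Pushing 1 along it raises the flow to 2, so the given flow is not maximum.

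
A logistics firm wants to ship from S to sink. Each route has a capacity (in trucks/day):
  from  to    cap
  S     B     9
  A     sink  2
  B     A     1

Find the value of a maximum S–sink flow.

Augment S->B->A->sink: bottleneck 1. Total 1.
No augmenting path remains in the residual graph.

1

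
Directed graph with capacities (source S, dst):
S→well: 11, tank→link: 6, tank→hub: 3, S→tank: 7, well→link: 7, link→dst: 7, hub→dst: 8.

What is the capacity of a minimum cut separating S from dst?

10

Max flow = 10 (via 3 augmenting paths).
In the residual at optimum, the set reachable from S is {S, link, tank, well}.
Cut edges: tank→hub (cap 3), link→dst (cap 7). Sum = 10.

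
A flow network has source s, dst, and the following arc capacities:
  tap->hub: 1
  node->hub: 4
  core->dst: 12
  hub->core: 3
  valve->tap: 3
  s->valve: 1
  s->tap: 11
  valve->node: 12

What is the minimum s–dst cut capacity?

2

Max flow = 2 (via 2 augmenting paths).
In the residual at optimum, the set reachable from s is {s, tap}.
Cut edges: s->valve (cap 1), tap->hub (cap 1). Sum = 2.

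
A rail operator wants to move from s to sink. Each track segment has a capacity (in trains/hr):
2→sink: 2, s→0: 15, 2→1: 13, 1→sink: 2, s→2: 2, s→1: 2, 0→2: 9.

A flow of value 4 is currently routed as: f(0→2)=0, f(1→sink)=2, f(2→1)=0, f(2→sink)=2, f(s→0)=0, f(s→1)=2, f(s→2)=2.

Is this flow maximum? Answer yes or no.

Residual reachable from s: {0, 1, 2, s}; sink is not reachable.
Saturated cut: 2→sink, 1→sink with total capacity 4 = current flow value. Flow is maximum.

Yes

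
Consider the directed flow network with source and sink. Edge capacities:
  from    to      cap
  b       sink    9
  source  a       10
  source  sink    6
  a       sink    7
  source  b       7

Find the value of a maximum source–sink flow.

Augment source->sink: bottleneck 6. Total 6.
Augment source->a->sink: bottleneck 7. Total 13.
Augment source->b->sink: bottleneck 7. Total 20.
No augmenting path remains in the residual graph.

20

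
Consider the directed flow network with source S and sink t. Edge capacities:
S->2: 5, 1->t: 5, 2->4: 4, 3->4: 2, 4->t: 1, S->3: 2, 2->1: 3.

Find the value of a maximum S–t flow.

4

Augment S->2->1->t: bottleneck 3. Total 3.
Augment S->2->4->t: bottleneck 1. Total 4.
No augmenting path remains in the residual graph.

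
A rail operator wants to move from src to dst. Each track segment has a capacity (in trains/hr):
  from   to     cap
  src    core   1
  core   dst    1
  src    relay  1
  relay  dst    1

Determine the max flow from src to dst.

Augment src→relay→dst: bottleneck 1. Total 1.
Augment src→core→dst: bottleneck 1. Total 2.
No augmenting path remains in the residual graph.

2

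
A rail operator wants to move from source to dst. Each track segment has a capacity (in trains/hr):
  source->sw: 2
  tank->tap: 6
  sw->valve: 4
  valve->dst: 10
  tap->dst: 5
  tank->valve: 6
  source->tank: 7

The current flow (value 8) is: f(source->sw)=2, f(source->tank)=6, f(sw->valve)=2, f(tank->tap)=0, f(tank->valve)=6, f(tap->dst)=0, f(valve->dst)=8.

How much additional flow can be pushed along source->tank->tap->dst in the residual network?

1

Residual capacities along the path: source->tank: 1, tank->tap: 6, tap->dst: 5.
Minimum is 1.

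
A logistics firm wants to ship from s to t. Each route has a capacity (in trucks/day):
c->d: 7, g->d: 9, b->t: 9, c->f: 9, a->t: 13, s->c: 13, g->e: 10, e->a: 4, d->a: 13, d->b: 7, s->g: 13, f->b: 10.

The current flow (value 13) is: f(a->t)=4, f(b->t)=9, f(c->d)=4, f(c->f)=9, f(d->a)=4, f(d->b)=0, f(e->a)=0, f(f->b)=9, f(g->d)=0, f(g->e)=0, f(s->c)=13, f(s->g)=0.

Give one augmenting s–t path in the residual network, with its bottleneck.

Residual along s->g->d->a->t: s->g: 13, g->d: 9, d->a: 9, a->t: 9.
Bottleneck = min = 9.

s->g->d->a->t, bottleneck 9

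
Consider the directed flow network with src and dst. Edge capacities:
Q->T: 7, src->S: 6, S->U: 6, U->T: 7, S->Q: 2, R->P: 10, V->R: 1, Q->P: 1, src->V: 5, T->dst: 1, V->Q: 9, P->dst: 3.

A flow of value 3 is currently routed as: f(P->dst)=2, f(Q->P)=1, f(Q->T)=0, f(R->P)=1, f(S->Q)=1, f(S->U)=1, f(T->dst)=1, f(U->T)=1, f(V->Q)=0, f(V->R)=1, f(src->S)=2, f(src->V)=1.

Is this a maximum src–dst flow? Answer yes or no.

Yes

Residual reachable from src: {Q, S, T, U, V, src}; dst is not reachable.
Saturated cut: V->R, Q->P, T->dst with total capacity 3 = current flow value. Flow is maximum.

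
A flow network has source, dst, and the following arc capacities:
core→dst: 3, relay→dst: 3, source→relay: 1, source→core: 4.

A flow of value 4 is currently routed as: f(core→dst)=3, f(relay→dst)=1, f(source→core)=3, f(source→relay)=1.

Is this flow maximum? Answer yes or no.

Residual reachable from source: {core, source}; dst is not reachable.
Saturated cut: source→relay, core→dst with total capacity 4 = current flow value. Flow is maximum.

Yes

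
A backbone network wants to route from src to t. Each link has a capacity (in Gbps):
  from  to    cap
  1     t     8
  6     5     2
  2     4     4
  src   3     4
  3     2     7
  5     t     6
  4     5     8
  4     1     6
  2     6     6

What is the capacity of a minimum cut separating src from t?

Max flow = 4 (via 2 augmenting paths).
In the residual at optimum, the set reachable from src is {src}.
Cut edges: src→3 (cap 4). Sum = 4.

4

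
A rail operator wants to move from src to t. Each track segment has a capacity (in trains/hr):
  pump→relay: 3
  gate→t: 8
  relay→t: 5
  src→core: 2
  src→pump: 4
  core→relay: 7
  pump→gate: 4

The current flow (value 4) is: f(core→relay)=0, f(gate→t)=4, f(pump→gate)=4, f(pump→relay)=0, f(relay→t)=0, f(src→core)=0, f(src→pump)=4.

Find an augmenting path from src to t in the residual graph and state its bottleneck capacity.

Residual along src→core→relay→t: src→core: 2, core→relay: 7, relay→t: 5.
Bottleneck = min = 2.

src→core→relay→t, bottleneck 2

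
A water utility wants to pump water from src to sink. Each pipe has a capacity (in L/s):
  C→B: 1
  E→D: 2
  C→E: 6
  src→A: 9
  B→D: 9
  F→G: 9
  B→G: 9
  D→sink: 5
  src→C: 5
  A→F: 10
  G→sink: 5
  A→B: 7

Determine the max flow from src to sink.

Augment src→C→E→D→sink: bottleneck 2. Total 2.
Augment src→C→B→D→sink: bottleneck 1. Total 3.
Augment src→A→B→D→sink: bottleneck 2. Total 5.
Augment src→A→B→G→sink: bottleneck 5. Total 10.
No augmenting path remains in the residual graph.

10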